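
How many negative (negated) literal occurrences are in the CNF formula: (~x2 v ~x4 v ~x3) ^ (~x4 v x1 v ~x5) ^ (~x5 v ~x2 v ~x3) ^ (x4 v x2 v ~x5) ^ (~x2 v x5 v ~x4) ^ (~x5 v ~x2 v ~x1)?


Scan each clause for negated literals.
Clause 1: 3 negative; Clause 2: 2 negative; Clause 3: 3 negative; Clause 4: 1 negative; Clause 5: 2 negative; Clause 6: 3 negative.
Total negative literal occurrences = 14.

14


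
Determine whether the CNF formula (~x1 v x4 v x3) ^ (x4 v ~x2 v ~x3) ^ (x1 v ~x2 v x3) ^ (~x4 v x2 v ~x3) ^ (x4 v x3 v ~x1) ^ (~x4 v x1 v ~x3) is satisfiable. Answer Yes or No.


Check all 16 possible truth assignments.
Number of satisfying assignments found: 7.
The formula is satisfiable.

Yes


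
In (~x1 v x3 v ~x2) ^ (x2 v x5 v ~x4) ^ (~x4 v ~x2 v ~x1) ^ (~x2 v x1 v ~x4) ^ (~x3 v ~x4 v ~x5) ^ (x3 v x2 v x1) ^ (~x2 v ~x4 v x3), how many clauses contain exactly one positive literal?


A definite clause has exactly one positive literal.
Clause 1: 1 positive -> definite
Clause 2: 2 positive -> not definite
Clause 3: 0 positive -> not definite
Clause 4: 1 positive -> definite
Clause 5: 0 positive -> not definite
Clause 6: 3 positive -> not definite
Clause 7: 1 positive -> definite
Definite clause count = 3.

3


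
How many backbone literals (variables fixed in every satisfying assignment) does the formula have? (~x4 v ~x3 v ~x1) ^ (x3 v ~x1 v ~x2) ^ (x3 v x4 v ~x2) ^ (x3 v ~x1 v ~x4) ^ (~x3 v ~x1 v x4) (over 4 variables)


Find all satisfying assignments: 8 model(s).
Check which variables have the same value in every model.
No variable is fixed across all models.
Backbone size = 0.

0


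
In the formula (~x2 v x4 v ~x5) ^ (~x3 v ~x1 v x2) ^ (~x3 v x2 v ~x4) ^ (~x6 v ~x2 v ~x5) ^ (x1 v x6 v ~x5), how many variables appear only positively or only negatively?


A pure literal appears in only one polarity across all clauses.
Pure literals: x3 (negative only), x5 (negative only).
Count = 2.

2


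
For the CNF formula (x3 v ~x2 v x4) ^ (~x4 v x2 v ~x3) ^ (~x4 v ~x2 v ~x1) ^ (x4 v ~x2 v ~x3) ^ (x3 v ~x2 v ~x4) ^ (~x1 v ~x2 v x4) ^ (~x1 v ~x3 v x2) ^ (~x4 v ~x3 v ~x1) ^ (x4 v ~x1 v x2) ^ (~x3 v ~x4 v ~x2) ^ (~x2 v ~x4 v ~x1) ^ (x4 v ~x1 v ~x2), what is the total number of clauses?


Each group enclosed in parentheses joined by ^ is one clause.
Counting the conjuncts: 12 clauses.

12


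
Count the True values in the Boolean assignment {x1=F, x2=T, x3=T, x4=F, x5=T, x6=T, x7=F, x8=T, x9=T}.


The weight is the number of variables assigned True.
True variables: x2, x3, x5, x6, x8, x9.
Weight = 6.

6


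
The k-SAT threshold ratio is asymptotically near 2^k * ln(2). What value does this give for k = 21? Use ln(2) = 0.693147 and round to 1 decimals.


Using the asymptotic formula: threshold ~ 2^k * ln(2).
2^21 = 2097152.
2097152 * 0.693147 = 1453634.6.

1453634.6


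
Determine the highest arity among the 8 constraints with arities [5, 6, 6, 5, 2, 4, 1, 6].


The arities are: 5, 6, 6, 5, 2, 4, 1, 6.
Scan for the maximum value.
Maximum arity = 6.

6


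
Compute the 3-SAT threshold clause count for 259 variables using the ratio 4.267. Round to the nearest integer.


The 3-SAT phase transition occurs at approximately 4.267 clauses per variable.
m = 4.267 * 259 = 1105.153.
Rounded to nearest integer: 1105.

1105


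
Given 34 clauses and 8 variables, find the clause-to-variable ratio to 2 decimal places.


Clause-to-variable ratio = clauses / variables.
34 / 8 = 4.25.

4.25


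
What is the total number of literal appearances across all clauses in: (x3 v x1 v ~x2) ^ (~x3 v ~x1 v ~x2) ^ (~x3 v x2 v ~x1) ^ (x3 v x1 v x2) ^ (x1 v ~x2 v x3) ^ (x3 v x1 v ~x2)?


Clause lengths: 3, 3, 3, 3, 3, 3.
Sum = 3 + 3 + 3 + 3 + 3 + 3 = 18.

18


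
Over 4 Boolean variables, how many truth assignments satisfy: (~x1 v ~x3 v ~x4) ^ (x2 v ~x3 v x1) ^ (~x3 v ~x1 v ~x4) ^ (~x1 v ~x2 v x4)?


Enumerate all 16 truth assignments over 4 variables.
Test each against every clause.
Satisfying assignments found: 10.

10


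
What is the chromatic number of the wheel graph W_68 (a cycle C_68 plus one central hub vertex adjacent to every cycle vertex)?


W_68 consists of the cycle C_68 together with a hub vertex adjacent to every cycle vertex.
The cycle C_68 needs 2 colors (even cycle -> 2).
The hub is adjacent to every cycle vertex, so it must receive a new color distinct from all of them.
Chromatic number = 2 + 1 = 3.

3


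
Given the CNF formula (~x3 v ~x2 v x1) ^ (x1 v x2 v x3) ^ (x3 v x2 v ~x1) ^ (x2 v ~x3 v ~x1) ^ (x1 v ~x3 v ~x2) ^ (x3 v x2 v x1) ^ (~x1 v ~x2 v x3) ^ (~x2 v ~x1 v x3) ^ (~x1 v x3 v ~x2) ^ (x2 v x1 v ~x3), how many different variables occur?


Identify each distinct variable in the formula.
Variables found: x1, x2, x3.
Total distinct variables = 3.

3


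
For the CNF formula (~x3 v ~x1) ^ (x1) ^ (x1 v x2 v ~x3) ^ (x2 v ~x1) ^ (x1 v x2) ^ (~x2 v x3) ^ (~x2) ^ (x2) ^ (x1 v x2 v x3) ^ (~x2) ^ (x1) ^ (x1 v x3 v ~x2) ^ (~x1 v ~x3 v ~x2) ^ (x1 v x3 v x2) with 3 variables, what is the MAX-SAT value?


Enumerate all 8 truth assignments.
For each, count how many of the 14 clauses are satisfied.
The formula is not fully satisfiable, so the maximum is below 14.
Maximum simultaneously satisfiable clauses = 12.

12


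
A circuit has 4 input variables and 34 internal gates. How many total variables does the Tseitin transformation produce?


The Tseitin transformation introduces one auxiliary variable per gate.
Total variables = inputs + gates = 4 + 34 = 38.

38


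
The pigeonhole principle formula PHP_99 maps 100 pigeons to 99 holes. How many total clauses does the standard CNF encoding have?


The PHP encoding has two parts:
1) At-least-one-hole clauses: 100 (one per pigeon, each with 99 literals).
2) At-most-one-pigeon-per-hole clauses: 99 holes * C(100,2) = 99 * 4950 = 490050.
Total clauses = 100 + 490050 = 490150.

490150


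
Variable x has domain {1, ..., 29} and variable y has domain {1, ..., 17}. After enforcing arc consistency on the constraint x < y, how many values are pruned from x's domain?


For the constraint x < y, x needs a supporting value in y's domain.
x can be at most 16 (one less than y's maximum).
Valid x values from domain: 16 out of 29.
Pruned = 29 - 16 = 13.

13


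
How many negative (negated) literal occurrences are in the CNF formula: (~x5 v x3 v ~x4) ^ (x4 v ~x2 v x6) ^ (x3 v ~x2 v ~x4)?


Scan each clause for negated literals.
Clause 1: 2 negative; Clause 2: 1 negative; Clause 3: 2 negative.
Total negative literal occurrences = 5.

5


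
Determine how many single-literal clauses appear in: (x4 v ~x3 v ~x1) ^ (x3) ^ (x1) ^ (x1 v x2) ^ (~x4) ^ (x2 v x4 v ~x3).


A unit clause contains exactly one literal.
Unit clauses found: (x3), (x1), (~x4).
Count = 3.

3


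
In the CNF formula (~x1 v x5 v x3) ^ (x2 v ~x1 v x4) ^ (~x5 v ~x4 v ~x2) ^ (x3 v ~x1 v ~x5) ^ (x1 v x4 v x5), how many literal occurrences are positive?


Scan each clause for unnegated literals.
Clause 1: 2 positive; Clause 2: 2 positive; Clause 3: 0 positive; Clause 4: 1 positive; Clause 5: 3 positive.
Total positive literal occurrences = 8.

8


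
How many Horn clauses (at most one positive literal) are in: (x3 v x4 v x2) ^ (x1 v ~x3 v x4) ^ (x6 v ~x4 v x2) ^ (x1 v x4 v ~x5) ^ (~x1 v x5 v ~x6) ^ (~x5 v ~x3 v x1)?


A Horn clause has at most one positive literal.
Clause 1: 3 positive lit(s) -> not Horn
Clause 2: 2 positive lit(s) -> not Horn
Clause 3: 2 positive lit(s) -> not Horn
Clause 4: 2 positive lit(s) -> not Horn
Clause 5: 1 positive lit(s) -> Horn
Clause 6: 1 positive lit(s) -> Horn
Total Horn clauses = 2.

2


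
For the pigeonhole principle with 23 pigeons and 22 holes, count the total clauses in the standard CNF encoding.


The PHP encoding has two parts:
1) At-least-one-hole clauses: 23 (one per pigeon, each with 22 literals).
2) At-most-one-pigeon-per-hole clauses: 22 holes * C(23,2) = 22 * 253 = 5566.
Total clauses = 23 + 5566 = 5589.

5589


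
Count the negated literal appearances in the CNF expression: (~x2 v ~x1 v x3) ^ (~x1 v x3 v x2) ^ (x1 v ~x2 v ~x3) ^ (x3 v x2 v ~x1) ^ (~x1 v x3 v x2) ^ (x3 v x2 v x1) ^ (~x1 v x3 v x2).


Scan each clause for negated literals.
Clause 1: 2 negative; Clause 2: 1 negative; Clause 3: 2 negative; Clause 4: 1 negative; Clause 5: 1 negative; Clause 6: 0 negative; Clause 7: 1 negative.
Total negative literal occurrences = 8.

8


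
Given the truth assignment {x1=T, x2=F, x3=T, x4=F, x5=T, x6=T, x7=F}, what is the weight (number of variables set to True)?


The weight is the number of variables assigned True.
True variables: x1, x3, x5, x6.
Weight = 4.

4


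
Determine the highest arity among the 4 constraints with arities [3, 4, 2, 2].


The arities are: 3, 4, 2, 2.
Scan for the maximum value.
Maximum arity = 4.

4


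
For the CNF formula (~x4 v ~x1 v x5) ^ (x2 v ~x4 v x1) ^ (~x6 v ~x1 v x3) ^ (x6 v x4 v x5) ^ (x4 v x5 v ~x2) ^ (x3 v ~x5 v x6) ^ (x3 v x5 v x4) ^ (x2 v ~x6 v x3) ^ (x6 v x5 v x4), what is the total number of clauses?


Each group enclosed in parentheses joined by ^ is one clause.
Counting the conjuncts: 9 clauses.

9


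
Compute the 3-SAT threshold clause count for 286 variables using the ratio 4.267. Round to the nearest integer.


The 3-SAT phase transition occurs at approximately 4.267 clauses per variable.
m = 4.267 * 286 = 1220.362.
Rounded to nearest integer: 1220.

1220


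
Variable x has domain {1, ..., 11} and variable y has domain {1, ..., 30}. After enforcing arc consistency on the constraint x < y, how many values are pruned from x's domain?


For the constraint x < y, x needs a supporting value in y's domain.
x can be at most 29 (one less than y's maximum).
Valid x values from domain: 11 out of 11.
Pruned = 11 - 11 = 0.

0


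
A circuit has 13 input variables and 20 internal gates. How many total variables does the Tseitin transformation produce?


The Tseitin transformation introduces one auxiliary variable per gate.
Total variables = inputs + gates = 13 + 20 = 33.

33


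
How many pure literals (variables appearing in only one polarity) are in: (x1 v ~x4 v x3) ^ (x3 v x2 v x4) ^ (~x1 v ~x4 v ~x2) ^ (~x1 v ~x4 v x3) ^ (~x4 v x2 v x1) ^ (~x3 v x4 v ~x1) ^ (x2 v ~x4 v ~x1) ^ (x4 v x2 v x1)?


A pure literal appears in only one polarity across all clauses.
No pure literals found.
Count = 0.

0


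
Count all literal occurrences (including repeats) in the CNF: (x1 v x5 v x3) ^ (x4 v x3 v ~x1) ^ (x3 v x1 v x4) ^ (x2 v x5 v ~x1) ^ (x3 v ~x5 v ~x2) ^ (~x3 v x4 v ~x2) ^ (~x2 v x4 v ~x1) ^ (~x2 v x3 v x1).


Clause lengths: 3, 3, 3, 3, 3, 3, 3, 3.
Sum = 3 + 3 + 3 + 3 + 3 + 3 + 3 + 3 = 24.

24


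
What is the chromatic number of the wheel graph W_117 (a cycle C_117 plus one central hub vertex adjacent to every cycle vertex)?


W_117 consists of the cycle C_117 together with a hub vertex adjacent to every cycle vertex.
The cycle C_117 needs 3 colors (odd cycle -> 3).
The hub is adjacent to every cycle vertex, so it must receive a new color distinct from all of them.
Chromatic number = 3 + 1 = 4.

4


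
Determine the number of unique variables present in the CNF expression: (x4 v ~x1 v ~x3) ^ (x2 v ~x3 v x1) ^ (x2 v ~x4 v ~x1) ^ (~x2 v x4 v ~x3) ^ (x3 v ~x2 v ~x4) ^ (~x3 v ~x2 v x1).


Identify each distinct variable in the formula.
Variables found: x1, x2, x3, x4.
Total distinct variables = 4.

4


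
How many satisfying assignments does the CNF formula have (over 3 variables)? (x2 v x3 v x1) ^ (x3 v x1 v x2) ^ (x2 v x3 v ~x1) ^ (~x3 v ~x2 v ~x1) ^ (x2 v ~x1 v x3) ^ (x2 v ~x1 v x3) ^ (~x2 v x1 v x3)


Enumerate all 8 truth assignments over 3 variables.
Test each against every clause.
Satisfying assignments found: 4.

4


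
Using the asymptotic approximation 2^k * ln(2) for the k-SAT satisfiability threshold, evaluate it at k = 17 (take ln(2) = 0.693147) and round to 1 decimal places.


Using the asymptotic formula: threshold ~ 2^k * ln(2).
2^17 = 131072.
131072 * 0.693147 = 90852.2.

90852.2


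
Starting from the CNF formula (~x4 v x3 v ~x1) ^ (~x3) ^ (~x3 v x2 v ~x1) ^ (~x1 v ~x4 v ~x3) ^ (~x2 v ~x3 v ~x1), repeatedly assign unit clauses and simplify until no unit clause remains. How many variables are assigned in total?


Unit propagation repeatedly assigns the literal in any unit clause, then simplifies.
Assignments in order: x3 = F.
No further unit clauses remain.
Total variables assigned = 1.

1


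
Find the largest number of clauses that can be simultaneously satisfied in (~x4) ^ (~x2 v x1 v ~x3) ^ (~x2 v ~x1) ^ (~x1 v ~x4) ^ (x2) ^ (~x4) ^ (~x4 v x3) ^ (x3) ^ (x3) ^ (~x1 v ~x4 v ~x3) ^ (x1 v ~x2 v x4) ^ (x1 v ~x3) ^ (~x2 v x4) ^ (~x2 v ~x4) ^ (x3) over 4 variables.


Enumerate all 16 truth assignments.
For each, count how many of the 15 clauses are satisfied.
The formula is not fully satisfiable, so the maximum is below 15.
Maximum simultaneously satisfiable clauses = 14.

14


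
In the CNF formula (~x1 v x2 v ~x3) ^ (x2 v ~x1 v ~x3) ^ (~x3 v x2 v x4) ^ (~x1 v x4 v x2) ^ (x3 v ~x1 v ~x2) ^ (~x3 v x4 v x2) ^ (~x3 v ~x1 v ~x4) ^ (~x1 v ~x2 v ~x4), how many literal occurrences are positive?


Scan each clause for unnegated literals.
Clause 1: 1 positive; Clause 2: 1 positive; Clause 3: 2 positive; Clause 4: 2 positive; Clause 5: 1 positive; Clause 6: 2 positive; Clause 7: 0 positive; Clause 8: 0 positive.
Total positive literal occurrences = 9.

9


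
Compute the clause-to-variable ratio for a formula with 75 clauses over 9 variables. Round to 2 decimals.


Clause-to-variable ratio = clauses / variables.
75 / 9 = 8.33.

8.33


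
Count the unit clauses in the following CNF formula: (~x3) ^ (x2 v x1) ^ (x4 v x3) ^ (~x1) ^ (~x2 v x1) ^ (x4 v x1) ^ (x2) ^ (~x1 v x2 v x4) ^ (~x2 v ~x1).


A unit clause contains exactly one literal.
Unit clauses found: (~x3), (~x1), (x2).
Count = 3.

3


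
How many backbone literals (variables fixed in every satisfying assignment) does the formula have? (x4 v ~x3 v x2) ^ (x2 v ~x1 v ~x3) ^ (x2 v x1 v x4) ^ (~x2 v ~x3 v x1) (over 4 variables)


Find all satisfying assignments: 10 model(s).
Check which variables have the same value in every model.
No variable is fixed across all models.
Backbone size = 0.

0


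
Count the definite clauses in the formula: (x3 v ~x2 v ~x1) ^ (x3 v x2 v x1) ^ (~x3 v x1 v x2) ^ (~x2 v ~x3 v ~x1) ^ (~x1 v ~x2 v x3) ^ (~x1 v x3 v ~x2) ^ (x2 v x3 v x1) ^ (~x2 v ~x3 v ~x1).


A definite clause has exactly one positive literal.
Clause 1: 1 positive -> definite
Clause 2: 3 positive -> not definite
Clause 3: 2 positive -> not definite
Clause 4: 0 positive -> not definite
Clause 5: 1 positive -> definite
Clause 6: 1 positive -> definite
Clause 7: 3 positive -> not definite
Clause 8: 0 positive -> not definite
Definite clause count = 3.

3


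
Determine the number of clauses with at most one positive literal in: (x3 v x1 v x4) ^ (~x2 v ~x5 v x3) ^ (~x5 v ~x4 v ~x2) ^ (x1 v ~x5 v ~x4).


A Horn clause has at most one positive literal.
Clause 1: 3 positive lit(s) -> not Horn
Clause 2: 1 positive lit(s) -> Horn
Clause 3: 0 positive lit(s) -> Horn
Clause 4: 1 positive lit(s) -> Horn
Total Horn clauses = 3.

3


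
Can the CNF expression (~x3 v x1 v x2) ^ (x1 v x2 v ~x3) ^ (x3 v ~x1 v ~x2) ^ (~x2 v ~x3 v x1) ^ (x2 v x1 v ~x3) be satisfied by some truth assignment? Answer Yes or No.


Check all 8 possible truth assignments.
Number of satisfying assignments found: 5.
The formula is satisfiable.

Yes


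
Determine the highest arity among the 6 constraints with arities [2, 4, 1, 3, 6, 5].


The arities are: 2, 4, 1, 3, 6, 5.
Scan for the maximum value.
Maximum arity = 6.

6


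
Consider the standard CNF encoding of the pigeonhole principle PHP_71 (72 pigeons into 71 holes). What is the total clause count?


The PHP encoding has two parts:
1) At-least-one-hole clauses: 72 (one per pigeon, each with 71 literals).
2) At-most-one-pigeon-per-hole clauses: 71 holes * C(72,2) = 71 * 2556 = 181476.
Total clauses = 72 + 181476 = 181548.

181548


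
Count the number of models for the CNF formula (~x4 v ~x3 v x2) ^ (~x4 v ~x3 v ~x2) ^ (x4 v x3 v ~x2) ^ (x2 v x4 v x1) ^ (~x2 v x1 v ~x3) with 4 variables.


Enumerate all 16 truth assignments over 4 variables.
Test each against every clause.
Satisfying assignments found: 7.

7


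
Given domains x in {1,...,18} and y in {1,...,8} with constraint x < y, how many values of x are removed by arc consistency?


For the constraint x < y, x needs a supporting value in y's domain.
x can be at most 7 (one less than y's maximum).
Valid x values from domain: 7 out of 18.
Pruned = 18 - 7 = 11.

11


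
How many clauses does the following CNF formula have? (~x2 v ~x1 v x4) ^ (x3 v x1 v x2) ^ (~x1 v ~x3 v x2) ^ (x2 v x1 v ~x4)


Each group enclosed in parentheses joined by ^ is one clause.
Counting the conjuncts: 4 clauses.

4


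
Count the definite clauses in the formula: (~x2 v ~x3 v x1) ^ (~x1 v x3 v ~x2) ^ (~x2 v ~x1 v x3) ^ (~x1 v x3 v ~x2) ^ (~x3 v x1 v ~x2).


A definite clause has exactly one positive literal.
Clause 1: 1 positive -> definite
Clause 2: 1 positive -> definite
Clause 3: 1 positive -> definite
Clause 4: 1 positive -> definite
Clause 5: 1 positive -> definite
Definite clause count = 5.

5


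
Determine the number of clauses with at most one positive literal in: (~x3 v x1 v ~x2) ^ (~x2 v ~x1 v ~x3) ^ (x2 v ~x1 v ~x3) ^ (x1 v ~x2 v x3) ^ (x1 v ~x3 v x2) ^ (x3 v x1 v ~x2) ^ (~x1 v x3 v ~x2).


A Horn clause has at most one positive literal.
Clause 1: 1 positive lit(s) -> Horn
Clause 2: 0 positive lit(s) -> Horn
Clause 3: 1 positive lit(s) -> Horn
Clause 4: 2 positive lit(s) -> not Horn
Clause 5: 2 positive lit(s) -> not Horn
Clause 6: 2 positive lit(s) -> not Horn
Clause 7: 1 positive lit(s) -> Horn
Total Horn clauses = 4.

4


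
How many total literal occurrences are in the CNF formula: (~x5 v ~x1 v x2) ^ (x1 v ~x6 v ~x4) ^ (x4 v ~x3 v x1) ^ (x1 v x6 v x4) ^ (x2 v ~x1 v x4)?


Clause lengths: 3, 3, 3, 3, 3.
Sum = 3 + 3 + 3 + 3 + 3 = 15.

15


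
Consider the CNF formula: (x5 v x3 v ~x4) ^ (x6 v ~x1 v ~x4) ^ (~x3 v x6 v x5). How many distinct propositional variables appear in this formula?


Identify each distinct variable in the formula.
Variables found: x1, x3, x4, x5, x6.
Total distinct variables = 5.

5


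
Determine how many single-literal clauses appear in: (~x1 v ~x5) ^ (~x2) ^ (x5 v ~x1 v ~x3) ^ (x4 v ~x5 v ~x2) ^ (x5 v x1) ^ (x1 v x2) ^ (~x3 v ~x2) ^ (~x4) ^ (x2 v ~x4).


A unit clause contains exactly one literal.
Unit clauses found: (~x2), (~x4).
Count = 2.

2


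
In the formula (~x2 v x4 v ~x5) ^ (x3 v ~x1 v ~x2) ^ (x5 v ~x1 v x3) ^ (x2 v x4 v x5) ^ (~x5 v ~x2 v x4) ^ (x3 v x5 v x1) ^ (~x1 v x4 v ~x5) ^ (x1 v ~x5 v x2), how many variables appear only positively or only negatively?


A pure literal appears in only one polarity across all clauses.
Pure literals: x3 (positive only), x4 (positive only).
Count = 2.

2


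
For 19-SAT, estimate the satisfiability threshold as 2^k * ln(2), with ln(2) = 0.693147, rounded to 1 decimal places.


Using the asymptotic formula: threshold ~ 2^k * ln(2).
2^19 = 524288.
524288 * 0.693147 = 363408.7.

363408.7


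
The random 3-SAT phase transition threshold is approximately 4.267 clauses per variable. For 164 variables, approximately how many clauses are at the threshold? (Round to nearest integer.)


The 3-SAT phase transition occurs at approximately 4.267 clauses per variable.
m = 4.267 * 164 = 699.788.
Rounded to nearest integer: 700.

700


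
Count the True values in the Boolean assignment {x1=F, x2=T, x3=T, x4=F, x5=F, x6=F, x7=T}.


The weight is the number of variables assigned True.
True variables: x2, x3, x7.
Weight = 3.

3


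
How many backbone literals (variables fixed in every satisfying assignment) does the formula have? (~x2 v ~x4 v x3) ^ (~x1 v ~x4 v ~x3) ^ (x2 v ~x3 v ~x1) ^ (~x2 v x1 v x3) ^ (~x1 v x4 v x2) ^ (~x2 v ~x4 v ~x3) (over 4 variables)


Find all satisfying assignments: 8 model(s).
Check which variables have the same value in every model.
No variable is fixed across all models.
Backbone size = 0.

0


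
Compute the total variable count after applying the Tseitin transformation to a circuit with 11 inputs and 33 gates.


The Tseitin transformation introduces one auxiliary variable per gate.
Total variables = inputs + gates = 11 + 33 = 44.

44


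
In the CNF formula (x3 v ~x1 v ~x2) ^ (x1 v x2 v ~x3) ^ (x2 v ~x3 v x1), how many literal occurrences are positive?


Scan each clause for unnegated literals.
Clause 1: 1 positive; Clause 2: 2 positive; Clause 3: 2 positive.
Total positive literal occurrences = 5.

5


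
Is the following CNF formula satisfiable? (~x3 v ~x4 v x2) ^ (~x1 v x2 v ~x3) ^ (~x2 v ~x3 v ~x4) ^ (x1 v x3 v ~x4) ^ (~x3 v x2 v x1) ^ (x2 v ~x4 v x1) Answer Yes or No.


Check all 16 possible truth assignments.
Number of satisfying assignments found: 8.
The formula is satisfiable.

Yes


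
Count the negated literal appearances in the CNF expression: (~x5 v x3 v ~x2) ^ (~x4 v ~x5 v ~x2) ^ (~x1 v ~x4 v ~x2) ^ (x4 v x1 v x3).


Scan each clause for negated literals.
Clause 1: 2 negative; Clause 2: 3 negative; Clause 3: 3 negative; Clause 4: 0 negative.
Total negative literal occurrences = 8.

8


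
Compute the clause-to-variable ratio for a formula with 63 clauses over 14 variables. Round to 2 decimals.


Clause-to-variable ratio = clauses / variables.
63 / 14 = 4.5.

4.5


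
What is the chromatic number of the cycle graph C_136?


A cycle on an even number of vertices is bipartite: alternate two colors around the cycle.
Since 136 is even, two colors suffice, and at least two are needed because the graph has edges.
Chromatic number = 2.

2


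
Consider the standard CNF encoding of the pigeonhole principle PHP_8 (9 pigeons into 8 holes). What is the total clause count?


The PHP encoding has two parts:
1) At-least-one-hole clauses: 9 (one per pigeon, each with 8 literals).
2) At-most-one-pigeon-per-hole clauses: 8 holes * C(9,2) = 8 * 36 = 288.
Total clauses = 9 + 288 = 297.

297


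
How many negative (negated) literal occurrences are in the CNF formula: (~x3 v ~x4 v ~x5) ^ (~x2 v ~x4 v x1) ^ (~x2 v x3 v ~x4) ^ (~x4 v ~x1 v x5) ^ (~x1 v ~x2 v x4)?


Scan each clause for negated literals.
Clause 1: 3 negative; Clause 2: 2 negative; Clause 3: 2 negative; Clause 4: 2 negative; Clause 5: 2 negative.
Total negative literal occurrences = 11.

11


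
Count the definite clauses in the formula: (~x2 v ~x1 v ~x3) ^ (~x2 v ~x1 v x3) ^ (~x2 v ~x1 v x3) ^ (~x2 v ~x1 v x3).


A definite clause has exactly one positive literal.
Clause 1: 0 positive -> not definite
Clause 2: 1 positive -> definite
Clause 3: 1 positive -> definite
Clause 4: 1 positive -> definite
Definite clause count = 3.

3


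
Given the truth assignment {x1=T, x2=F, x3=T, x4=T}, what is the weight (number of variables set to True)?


The weight is the number of variables assigned True.
True variables: x1, x3, x4.
Weight = 3.

3


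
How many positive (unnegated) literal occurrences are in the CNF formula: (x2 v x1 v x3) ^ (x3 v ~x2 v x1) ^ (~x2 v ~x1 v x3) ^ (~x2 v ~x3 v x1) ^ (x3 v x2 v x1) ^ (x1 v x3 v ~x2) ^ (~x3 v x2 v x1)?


Scan each clause for unnegated literals.
Clause 1: 3 positive; Clause 2: 2 positive; Clause 3: 1 positive; Clause 4: 1 positive; Clause 5: 3 positive; Clause 6: 2 positive; Clause 7: 2 positive.
Total positive literal occurrences = 14.

14


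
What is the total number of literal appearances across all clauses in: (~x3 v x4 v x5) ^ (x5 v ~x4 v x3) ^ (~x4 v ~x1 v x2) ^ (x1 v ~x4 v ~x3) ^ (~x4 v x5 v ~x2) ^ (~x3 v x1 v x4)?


Clause lengths: 3, 3, 3, 3, 3, 3.
Sum = 3 + 3 + 3 + 3 + 3 + 3 = 18.

18


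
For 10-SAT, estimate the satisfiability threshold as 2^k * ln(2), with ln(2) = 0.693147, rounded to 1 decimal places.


Using the asymptotic formula: threshold ~ 2^k * ln(2).
2^10 = 1024.
1024 * 0.693147 = 709.8.

709.8


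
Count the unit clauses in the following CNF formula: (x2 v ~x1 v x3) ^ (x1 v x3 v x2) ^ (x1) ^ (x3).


A unit clause contains exactly one literal.
Unit clauses found: (x1), (x3).
Count = 2.

2


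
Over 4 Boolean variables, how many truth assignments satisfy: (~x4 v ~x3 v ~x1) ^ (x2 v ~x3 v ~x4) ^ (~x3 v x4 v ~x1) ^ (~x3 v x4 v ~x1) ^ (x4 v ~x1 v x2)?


Enumerate all 16 truth assignments over 4 variables.
Test each against every clause.
Satisfying assignments found: 10.

10


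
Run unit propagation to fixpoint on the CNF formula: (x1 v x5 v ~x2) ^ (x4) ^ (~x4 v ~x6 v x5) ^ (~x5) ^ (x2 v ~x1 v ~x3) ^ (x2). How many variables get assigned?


Unit propagation repeatedly assigns the literal in any unit clause, then simplifies.
Assignments in order: x4 = T, x5 = F, x6 = F, x2 = T, x1 = T.
No further unit clauses remain.
Total variables assigned = 5.

5


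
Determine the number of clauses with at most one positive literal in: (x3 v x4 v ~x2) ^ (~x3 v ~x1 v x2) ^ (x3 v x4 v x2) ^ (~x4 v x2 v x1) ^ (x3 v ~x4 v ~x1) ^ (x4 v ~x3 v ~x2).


A Horn clause has at most one positive literal.
Clause 1: 2 positive lit(s) -> not Horn
Clause 2: 1 positive lit(s) -> Horn
Clause 3: 3 positive lit(s) -> not Horn
Clause 4: 2 positive lit(s) -> not Horn
Clause 5: 1 positive lit(s) -> Horn
Clause 6: 1 positive lit(s) -> Horn
Total Horn clauses = 3.

3


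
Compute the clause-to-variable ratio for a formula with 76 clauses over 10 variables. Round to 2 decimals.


Clause-to-variable ratio = clauses / variables.
76 / 10 = 7.6.

7.6


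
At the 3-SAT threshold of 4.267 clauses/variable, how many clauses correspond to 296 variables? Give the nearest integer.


The 3-SAT phase transition occurs at approximately 4.267 clauses per variable.
m = 4.267 * 296 = 1263.032.
Rounded to nearest integer: 1263.

1263


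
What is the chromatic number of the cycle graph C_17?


An odd cycle cannot be 2-colored: alternating two colors around the cycle returns to the start with a conflict.
Since 17 is odd, three colors are required (and three suffice).
Chromatic number = 3.

3


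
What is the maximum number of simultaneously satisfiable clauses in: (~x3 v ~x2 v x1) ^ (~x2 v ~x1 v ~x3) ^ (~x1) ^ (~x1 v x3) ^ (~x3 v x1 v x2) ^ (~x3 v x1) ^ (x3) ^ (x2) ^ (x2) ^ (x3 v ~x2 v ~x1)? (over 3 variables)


Enumerate all 8 truth assignments.
For each, count how many of the 10 clauses are satisfied.
The formula is not fully satisfiable, so the maximum is below 10.
Maximum simultaneously satisfiable clauses = 9.

9


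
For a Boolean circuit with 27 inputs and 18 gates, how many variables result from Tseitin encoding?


The Tseitin transformation introduces one auxiliary variable per gate.
Total variables = inputs + gates = 27 + 18 = 45.

45


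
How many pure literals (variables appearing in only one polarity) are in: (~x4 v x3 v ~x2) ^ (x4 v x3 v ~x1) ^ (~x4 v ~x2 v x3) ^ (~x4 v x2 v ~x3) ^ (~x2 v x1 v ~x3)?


A pure literal appears in only one polarity across all clauses.
No pure literals found.
Count = 0.

0


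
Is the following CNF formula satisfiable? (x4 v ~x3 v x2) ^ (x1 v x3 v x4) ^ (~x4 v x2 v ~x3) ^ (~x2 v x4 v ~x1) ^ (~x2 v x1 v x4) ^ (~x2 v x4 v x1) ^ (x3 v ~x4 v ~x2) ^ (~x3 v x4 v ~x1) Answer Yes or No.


Check all 16 possible truth assignments.
Number of satisfying assignments found: 5.
The formula is satisfiable.

Yes


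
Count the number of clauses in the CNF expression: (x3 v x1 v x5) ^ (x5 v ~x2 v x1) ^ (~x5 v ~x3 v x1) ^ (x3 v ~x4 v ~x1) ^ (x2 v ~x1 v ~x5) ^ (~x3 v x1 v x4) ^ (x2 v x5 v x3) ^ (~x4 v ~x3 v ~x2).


Each group enclosed in parentheses joined by ^ is one clause.
Counting the conjuncts: 8 clauses.

8


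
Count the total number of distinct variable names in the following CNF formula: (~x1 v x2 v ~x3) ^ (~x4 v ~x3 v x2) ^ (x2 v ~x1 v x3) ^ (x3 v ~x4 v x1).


Identify each distinct variable in the formula.
Variables found: x1, x2, x3, x4.
Total distinct variables = 4.

4


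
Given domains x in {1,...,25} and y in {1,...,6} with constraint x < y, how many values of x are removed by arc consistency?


For the constraint x < y, x needs a supporting value in y's domain.
x can be at most 5 (one less than y's maximum).
Valid x values from domain: 5 out of 25.
Pruned = 25 - 5 = 20.

20


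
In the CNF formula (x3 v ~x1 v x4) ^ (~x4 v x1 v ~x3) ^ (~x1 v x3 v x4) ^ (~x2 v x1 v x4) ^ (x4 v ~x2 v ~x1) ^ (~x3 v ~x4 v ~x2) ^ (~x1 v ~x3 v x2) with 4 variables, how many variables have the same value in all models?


Find all satisfying assignments: 6 model(s).
Check which variables have the same value in every model.
No variable is fixed across all models.
Backbone size = 0.

0


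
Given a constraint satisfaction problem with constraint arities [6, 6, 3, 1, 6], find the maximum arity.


The arities are: 6, 6, 3, 1, 6.
Scan for the maximum value.
Maximum arity = 6.

6


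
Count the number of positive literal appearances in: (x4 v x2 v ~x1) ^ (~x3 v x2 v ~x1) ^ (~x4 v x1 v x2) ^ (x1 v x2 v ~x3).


Scan each clause for unnegated literals.
Clause 1: 2 positive; Clause 2: 1 positive; Clause 3: 2 positive; Clause 4: 2 positive.
Total positive literal occurrences = 7.

7


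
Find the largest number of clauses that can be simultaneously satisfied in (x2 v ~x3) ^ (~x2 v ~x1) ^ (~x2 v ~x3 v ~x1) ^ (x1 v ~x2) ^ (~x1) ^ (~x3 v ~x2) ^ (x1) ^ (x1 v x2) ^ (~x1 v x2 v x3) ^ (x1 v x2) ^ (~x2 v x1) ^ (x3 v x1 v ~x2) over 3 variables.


Enumerate all 8 truth assignments.
For each, count how many of the 12 clauses are satisfied.
The formula is not fully satisfiable, so the maximum is below 12.
Maximum simultaneously satisfiable clauses = 10.

10


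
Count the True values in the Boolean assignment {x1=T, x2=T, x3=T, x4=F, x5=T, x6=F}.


The weight is the number of variables assigned True.
True variables: x1, x2, x3, x5.
Weight = 4.

4


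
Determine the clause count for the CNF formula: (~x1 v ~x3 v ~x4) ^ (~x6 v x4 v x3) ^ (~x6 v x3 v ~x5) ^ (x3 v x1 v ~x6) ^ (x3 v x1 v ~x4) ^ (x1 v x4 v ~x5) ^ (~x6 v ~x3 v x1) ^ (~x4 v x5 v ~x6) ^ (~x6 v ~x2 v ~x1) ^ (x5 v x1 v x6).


Each group enclosed in parentheses joined by ^ is one clause.
Counting the conjuncts: 10 clauses.

10


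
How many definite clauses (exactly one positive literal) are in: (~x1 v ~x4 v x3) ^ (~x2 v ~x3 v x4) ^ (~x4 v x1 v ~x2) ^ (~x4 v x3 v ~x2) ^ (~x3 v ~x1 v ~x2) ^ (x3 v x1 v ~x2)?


A definite clause has exactly one positive literal.
Clause 1: 1 positive -> definite
Clause 2: 1 positive -> definite
Clause 3: 1 positive -> definite
Clause 4: 1 positive -> definite
Clause 5: 0 positive -> not definite
Clause 6: 2 positive -> not definite
Definite clause count = 4.

4


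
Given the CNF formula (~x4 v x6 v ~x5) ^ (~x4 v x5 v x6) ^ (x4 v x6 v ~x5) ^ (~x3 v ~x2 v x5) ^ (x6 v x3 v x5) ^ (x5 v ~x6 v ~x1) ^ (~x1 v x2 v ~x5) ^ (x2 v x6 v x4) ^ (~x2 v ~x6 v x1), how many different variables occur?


Identify each distinct variable in the formula.
Variables found: x1, x2, x3, x4, x5, x6.
Total distinct variables = 6.

6


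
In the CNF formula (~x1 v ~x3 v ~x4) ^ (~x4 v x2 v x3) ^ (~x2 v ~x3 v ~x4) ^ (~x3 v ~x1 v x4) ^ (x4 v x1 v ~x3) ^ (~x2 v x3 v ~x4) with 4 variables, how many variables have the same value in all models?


Find all satisfying assignments: 5 model(s).
Check which variables have the same value in every model.
No variable is fixed across all models.
Backbone size = 0.

0


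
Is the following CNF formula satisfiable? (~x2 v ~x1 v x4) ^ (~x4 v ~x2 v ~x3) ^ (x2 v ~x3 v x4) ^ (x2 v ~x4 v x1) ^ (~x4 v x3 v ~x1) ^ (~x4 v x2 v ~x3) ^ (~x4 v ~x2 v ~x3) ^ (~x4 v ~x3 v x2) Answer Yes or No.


Check all 16 possible truth assignments.
Number of satisfying assignments found: 5.
The formula is satisfiable.

Yes


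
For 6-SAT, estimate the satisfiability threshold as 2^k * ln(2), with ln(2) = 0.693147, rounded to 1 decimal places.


Using the asymptotic formula: threshold ~ 2^k * ln(2).
2^6 = 64.
64 * 0.693147 = 44.4.

44.4


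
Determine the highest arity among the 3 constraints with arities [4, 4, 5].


The arities are: 4, 4, 5.
Scan for the maximum value.
Maximum arity = 5.

5


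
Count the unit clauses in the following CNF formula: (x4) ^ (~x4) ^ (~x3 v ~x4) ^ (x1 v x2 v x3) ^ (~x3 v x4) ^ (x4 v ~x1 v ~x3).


A unit clause contains exactly one literal.
Unit clauses found: (x4), (~x4).
Count = 2.

2


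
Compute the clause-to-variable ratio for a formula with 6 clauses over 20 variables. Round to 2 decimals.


Clause-to-variable ratio = clauses / variables.
6 / 20 = 0.3.

0.3


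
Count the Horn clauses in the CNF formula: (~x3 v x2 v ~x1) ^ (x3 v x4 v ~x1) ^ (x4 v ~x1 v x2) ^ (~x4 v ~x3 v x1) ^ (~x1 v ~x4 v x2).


A Horn clause has at most one positive literal.
Clause 1: 1 positive lit(s) -> Horn
Clause 2: 2 positive lit(s) -> not Horn
Clause 3: 2 positive lit(s) -> not Horn
Clause 4: 1 positive lit(s) -> Horn
Clause 5: 1 positive lit(s) -> Horn
Total Horn clauses = 3.

3


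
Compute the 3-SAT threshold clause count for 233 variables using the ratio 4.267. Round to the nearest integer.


The 3-SAT phase transition occurs at approximately 4.267 clauses per variable.
m = 4.267 * 233 = 994.211.
Rounded to nearest integer: 994.

994


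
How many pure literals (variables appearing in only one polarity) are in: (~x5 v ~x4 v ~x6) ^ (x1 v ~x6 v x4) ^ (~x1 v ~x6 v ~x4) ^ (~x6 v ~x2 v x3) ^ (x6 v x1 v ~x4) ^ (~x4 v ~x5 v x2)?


A pure literal appears in only one polarity across all clauses.
Pure literals: x3 (positive only), x5 (negative only).
Count = 2.

2


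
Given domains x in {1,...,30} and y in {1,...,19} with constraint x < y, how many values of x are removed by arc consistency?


For the constraint x < y, x needs a supporting value in y's domain.
x can be at most 18 (one less than y's maximum).
Valid x values from domain: 18 out of 30.
Pruned = 30 - 18 = 12.

12


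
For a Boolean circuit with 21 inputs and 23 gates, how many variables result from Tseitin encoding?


The Tseitin transformation introduces one auxiliary variable per gate.
Total variables = inputs + gates = 21 + 23 = 44.

44


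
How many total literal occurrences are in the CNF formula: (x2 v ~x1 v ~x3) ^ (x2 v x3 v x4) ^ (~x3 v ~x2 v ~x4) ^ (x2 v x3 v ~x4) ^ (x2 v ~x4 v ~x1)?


Clause lengths: 3, 3, 3, 3, 3.
Sum = 3 + 3 + 3 + 3 + 3 = 15.

15


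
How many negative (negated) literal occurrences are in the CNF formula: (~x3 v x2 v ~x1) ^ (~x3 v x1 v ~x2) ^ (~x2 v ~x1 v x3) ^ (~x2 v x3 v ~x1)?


Scan each clause for negated literals.
Clause 1: 2 negative; Clause 2: 2 negative; Clause 3: 2 negative; Clause 4: 2 negative.
Total negative literal occurrences = 8.

8


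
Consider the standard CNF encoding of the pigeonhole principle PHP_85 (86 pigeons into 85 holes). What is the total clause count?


The PHP encoding has two parts:
1) At-least-one-hole clauses: 86 (one per pigeon, each with 85 literals).
2) At-most-one-pigeon-per-hole clauses: 85 holes * C(86,2) = 85 * 3655 = 310675.
Total clauses = 86 + 310675 = 310761.

310761


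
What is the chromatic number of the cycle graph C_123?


An odd cycle cannot be 2-colored: alternating two colors around the cycle returns to the start with a conflict.
Since 123 is odd, three colors are required (and three suffice).
Chromatic number = 3.

3


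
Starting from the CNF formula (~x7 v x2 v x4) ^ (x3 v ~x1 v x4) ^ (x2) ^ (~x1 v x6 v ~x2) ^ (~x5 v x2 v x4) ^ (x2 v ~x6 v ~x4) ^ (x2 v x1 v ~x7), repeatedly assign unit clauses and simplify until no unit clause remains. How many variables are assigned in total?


Unit propagation repeatedly assigns the literal in any unit clause, then simplifies.
Assignments in order: x2 = T.
No further unit clauses remain.
Total variables assigned = 1.

1


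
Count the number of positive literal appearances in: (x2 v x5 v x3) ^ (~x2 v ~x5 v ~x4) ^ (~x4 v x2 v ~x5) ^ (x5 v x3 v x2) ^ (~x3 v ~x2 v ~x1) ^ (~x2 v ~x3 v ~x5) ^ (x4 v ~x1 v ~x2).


Scan each clause for unnegated literals.
Clause 1: 3 positive; Clause 2: 0 positive; Clause 3: 1 positive; Clause 4: 3 positive; Clause 5: 0 positive; Clause 6: 0 positive; Clause 7: 1 positive.
Total positive literal occurrences = 8.

8


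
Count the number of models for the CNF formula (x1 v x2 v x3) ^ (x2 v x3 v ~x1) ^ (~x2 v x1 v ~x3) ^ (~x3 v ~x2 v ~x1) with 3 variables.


Enumerate all 8 truth assignments over 3 variables.
Test each against every clause.
Satisfying assignments found: 4.

4


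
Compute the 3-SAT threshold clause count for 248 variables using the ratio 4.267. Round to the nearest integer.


The 3-SAT phase transition occurs at approximately 4.267 clauses per variable.
m = 4.267 * 248 = 1058.216.
Rounded to nearest integer: 1058.

1058


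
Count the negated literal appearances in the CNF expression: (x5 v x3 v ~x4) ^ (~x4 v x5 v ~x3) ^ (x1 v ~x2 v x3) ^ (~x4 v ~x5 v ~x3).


Scan each clause for negated literals.
Clause 1: 1 negative; Clause 2: 2 negative; Clause 3: 1 negative; Clause 4: 3 negative.
Total negative literal occurrences = 7.

7


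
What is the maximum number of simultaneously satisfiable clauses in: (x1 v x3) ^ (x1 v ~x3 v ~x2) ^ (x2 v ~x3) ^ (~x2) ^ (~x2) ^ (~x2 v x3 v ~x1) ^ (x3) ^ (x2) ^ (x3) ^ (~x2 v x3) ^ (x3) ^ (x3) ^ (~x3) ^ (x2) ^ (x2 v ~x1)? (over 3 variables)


Enumerate all 8 truth assignments.
For each, count how many of the 15 clauses are satisfied.
The formula is not fully satisfiable, so the maximum is below 15.
Maximum simultaneously satisfiable clauses = 12.

12


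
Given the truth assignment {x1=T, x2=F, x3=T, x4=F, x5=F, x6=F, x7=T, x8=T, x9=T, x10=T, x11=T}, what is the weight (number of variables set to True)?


The weight is the number of variables assigned True.
True variables: x1, x3, x7, x8, x9, x10, x11.
Weight = 7.

7


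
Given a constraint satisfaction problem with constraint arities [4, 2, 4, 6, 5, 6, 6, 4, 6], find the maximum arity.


The arities are: 4, 2, 4, 6, 5, 6, 6, 4, 6.
Scan for the maximum value.
Maximum arity = 6.

6


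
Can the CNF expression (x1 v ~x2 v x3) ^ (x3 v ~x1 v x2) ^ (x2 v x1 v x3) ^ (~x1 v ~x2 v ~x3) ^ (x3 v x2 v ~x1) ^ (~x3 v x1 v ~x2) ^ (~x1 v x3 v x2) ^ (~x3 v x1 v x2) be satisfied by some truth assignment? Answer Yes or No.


Check all 8 possible truth assignments.
Number of satisfying assignments found: 2.
The formula is satisfiable.

Yes


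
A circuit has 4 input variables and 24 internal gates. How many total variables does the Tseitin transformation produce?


The Tseitin transformation introduces one auxiliary variable per gate.
Total variables = inputs + gates = 4 + 24 = 28.

28


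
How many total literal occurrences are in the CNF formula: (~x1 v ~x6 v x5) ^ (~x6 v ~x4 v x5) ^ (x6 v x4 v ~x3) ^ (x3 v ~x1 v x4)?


Clause lengths: 3, 3, 3, 3.
Sum = 3 + 3 + 3 + 3 = 12.

12


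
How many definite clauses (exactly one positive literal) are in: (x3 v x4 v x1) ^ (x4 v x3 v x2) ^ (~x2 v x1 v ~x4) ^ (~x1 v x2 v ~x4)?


A definite clause has exactly one positive literal.
Clause 1: 3 positive -> not definite
Clause 2: 3 positive -> not definite
Clause 3: 1 positive -> definite
Clause 4: 1 positive -> definite
Definite clause count = 2.

2


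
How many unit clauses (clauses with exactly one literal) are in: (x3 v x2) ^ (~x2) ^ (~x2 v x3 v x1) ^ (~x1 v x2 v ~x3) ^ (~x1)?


A unit clause contains exactly one literal.
Unit clauses found: (~x2), (~x1).
Count = 2.

2


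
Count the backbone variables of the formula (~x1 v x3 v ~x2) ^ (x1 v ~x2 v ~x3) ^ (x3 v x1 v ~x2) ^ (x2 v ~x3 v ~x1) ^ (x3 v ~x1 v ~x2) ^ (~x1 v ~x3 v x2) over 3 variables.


Find all satisfying assignments: 4 model(s).
Check which variables have the same value in every model.
No variable is fixed across all models.
Backbone size = 0.

0


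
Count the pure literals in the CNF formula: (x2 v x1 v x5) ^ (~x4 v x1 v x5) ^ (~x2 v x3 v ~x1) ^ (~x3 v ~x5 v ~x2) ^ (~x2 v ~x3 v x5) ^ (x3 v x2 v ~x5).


A pure literal appears in only one polarity across all clauses.
Pure literals: x4 (negative only).
Count = 1.

1
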